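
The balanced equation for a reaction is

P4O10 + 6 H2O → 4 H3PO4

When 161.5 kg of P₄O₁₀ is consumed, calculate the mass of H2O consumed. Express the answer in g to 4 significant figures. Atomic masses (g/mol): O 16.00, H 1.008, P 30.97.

M(P4O10) = 4(30.97) + 10(16.00) = 283.88 g/mol.
M(H2O) = 2(1.008) + 16.00 = 18.016 g/mol.
Convert: 161.5 kg = 161500 g.
n(P4O10) = 161500 g / 283.88 g/mol = 568.90 mol.
From the equation the P4O10:H2O mole ratio is 1:6, so n(H2O) = 568.90 × 6/1 = 3413.4 mol.
Mass of H2O = 3413.4 mol × 18.016 g/mol = 61496 g.

61500 g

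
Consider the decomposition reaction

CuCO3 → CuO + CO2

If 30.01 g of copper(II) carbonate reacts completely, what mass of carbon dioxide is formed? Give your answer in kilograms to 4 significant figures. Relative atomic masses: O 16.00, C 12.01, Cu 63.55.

0.01069 kg

M(CuCO3) = 63.55 + 12.01 + 3(16.00) = 123.56 g/mol.
M(CO2) = 12.01 + 2(16.00) = 44.01 g/mol.
n(CuCO3) = 30.010 g / 123.56 g/mol = 0.24288 mol.
From the equation the CuCO3:CO2 mole ratio is 1:1, so n(CO2) = 0.24288 × 1/1 = 0.24288 mol.
Mass of CO2 = 0.24288 mol × 44.01 g/mol = 10.689 g.
Converting to kg: 10.689 g = 0.01069 kg.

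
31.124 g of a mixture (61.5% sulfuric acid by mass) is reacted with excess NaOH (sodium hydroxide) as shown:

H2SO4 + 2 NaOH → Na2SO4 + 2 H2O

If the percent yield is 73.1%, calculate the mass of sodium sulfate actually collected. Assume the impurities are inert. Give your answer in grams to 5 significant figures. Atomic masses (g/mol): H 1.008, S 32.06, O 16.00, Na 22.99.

20.264 g

Pure H2SO4 available = 31.124 g × 0.615 = 19.1413 g.
M(H2SO4) = 2(1.008) + 32.06 + 4(16.00) = 98.076 g/mol.
M(Na2SO4) = 2(22.99) + 32.06 + 4(16.00) = 142.04 g/mol.
n(H2SO4) = 19.1413 g / 98.076 g/mol = 0.195168 mol.
From the equation the H2SO4:Na2SO4 mole ratio is 1:1, so n(Na2SO4) = 0.195168 × 1/1 = 0.195168 mol.
Mass of Na2SO4 = 0.195168 mol × 142.04 g/mol = 27.7216 g.
Actual mass collected = 27.7216 g × 0.731 = 20.2645 g.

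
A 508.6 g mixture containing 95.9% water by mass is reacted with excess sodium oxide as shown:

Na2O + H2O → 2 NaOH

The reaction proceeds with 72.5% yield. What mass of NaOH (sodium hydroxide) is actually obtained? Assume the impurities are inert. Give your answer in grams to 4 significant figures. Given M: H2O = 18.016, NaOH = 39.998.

Pure H2O available = 508.6 g × 0.959 = 487.75 g.
n(H2O) = 487.75 g / 18.016 g/mol = 27.073 mol.
From the equation the H2O:NaOH mole ratio is 1:2, so n(NaOH) = 27.073 × 2/1 = 54.146 mol.
Mass of NaOH = 54.146 mol × 39.998 g/mol = 2165.7 g.
Actual mass collected = 2165.7 g × 0.725 = 1570.2 g.

1570 g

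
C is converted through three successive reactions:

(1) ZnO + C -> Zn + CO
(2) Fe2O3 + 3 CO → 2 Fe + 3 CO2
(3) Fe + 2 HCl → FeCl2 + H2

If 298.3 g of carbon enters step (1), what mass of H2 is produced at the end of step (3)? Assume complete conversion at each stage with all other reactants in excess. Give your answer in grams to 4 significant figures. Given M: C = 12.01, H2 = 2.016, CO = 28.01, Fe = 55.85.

33.38 g

n(C) = 298.3 / 12.01 = 24.838 mol.
Reaction (1): C→CO ratio 1:1 ⇒ n(CO) = 24.838 mol.
Reaction (2): CO→Fe ratio 3:2 ⇒ n(Fe) = 16.558 mol.
Reaction (3): Fe→H2 ratio 1:1 ⇒ n(H2) = 16.558 mol.
Mass of H2 = 16.558 × 2.016 = 33.382 g.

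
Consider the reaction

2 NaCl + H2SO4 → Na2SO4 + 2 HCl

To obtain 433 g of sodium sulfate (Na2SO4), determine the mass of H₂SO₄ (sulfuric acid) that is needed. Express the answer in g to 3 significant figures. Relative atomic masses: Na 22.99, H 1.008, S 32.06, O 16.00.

M(Na2SO4) = 2(22.99) + 32.06 + 4(16.00) = 142.04 g/mol.
M(H2SO4) = 2(1.008) + 32.06 + 4(16.00) = 98.076 g/mol.
n(Na2SO4) = 433.0 g / 142.04 g/mol = 3.048 mol.
From the equation the Na2SO4:H2SO4 mole ratio is 1:1, so n(H2SO4) = 3.048 × 1/1 = 3.048 mol.
Mass of H2SO4 = 3.048 mol × 98.076 g/mol = 299.0 g.

299 g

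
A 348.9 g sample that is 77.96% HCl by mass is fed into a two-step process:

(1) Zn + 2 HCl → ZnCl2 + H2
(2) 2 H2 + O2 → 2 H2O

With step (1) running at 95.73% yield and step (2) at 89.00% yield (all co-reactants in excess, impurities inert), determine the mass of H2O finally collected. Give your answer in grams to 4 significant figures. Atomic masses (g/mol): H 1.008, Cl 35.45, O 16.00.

57.26 g

Pure HCl = 348.9 × 0.7796 = 272.00 g.
M(HCl) = 1.008 + 35.45 = 36.458 g/mol.
M(H2O) = 2(1.008) + 16.00 = 18.016 g/mol.
n(HCl) = 272.00 / 36.458 = 7.4607 mol.
Step 1 (HCl:H2 = 2:1): theoretical n(H2) = 3.7304 mol; at 95.73% yield, n(H2) = 3.5711 mol.
Step 2 (H2:H2O = 2:2): theoretical n(H2O) = 3.5711 mol, so theoretical mass = 3.5711 × 18.016 = 64.336 g.
At 89.00% yield, actual mass of H2O = 64.336 × 0.8900 = 57.259 g.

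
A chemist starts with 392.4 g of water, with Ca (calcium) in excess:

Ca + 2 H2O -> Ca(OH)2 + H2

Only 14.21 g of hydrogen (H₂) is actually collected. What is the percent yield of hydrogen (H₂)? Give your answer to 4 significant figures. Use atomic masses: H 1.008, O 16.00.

M(H2O) = 2(1.008) + 16.00 = 18.016 g/mol.
M(H2) = 2(1.008) = 2.016 g/mol.
n(H2O) = 392.40 g / 18.016 g/mol = 21.781 mol.
From the equation the H2O:H2 mole ratio is 2:1, so n(H2) = 21.781 × 1/2 = 10.890 mol.
Mass of H2 = 10.890 mol × 2.016 g/mol = 21.955 g.
This is the theoretical yield. Percent yield = 14.21 g / 21.955 g × 100% = 64.724%.

64.72 %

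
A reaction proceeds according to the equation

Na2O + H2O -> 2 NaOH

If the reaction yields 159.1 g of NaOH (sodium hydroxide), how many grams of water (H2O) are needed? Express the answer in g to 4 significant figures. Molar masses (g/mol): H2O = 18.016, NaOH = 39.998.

35.83 g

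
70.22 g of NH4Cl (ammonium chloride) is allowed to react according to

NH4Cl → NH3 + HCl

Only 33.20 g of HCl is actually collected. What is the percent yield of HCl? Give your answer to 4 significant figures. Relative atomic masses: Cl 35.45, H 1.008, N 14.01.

69.37 %

M(NH4Cl) = 14.01 + 4(1.008) + 35.45 = 53.492 g/mol.
M(HCl) = 1.008 + 35.45 = 36.458 g/mol.
n(NH4Cl) = 70.220 g / 53.492 g/mol = 1.3127 mol.
From the equation the NH4Cl:HCl mole ratio is 1:1, so n(HCl) = 1.3127 × 1/1 = 1.3127 mol.
Mass of HCl = 1.3127 mol × 36.458 g/mol = 47.859 g.
This is the theoretical yield. Percent yield = 33.20 g / 47.859 g × 100% = 69.370%.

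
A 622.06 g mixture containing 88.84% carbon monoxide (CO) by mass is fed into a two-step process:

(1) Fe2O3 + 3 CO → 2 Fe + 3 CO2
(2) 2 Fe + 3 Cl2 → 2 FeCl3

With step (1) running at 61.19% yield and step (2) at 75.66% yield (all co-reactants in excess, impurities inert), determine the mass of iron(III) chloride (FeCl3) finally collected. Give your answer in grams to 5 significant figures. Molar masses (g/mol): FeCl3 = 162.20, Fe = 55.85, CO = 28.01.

987.72 g

Pure CO = 622.06 × 0.8884 = 552.638 g.
n(CO) = 552.638 / 28.01 = 19.7300 mol.
Step 1 (CO:Fe = 3:2): theoretical n(Fe) = 13.1534 mol; at 61.19% yield, n(Fe) = 8.04854 mol.
Step 2 (Fe:FeCl3 = 2:2): theoretical n(FeCl3) = 8.04854 mol, so theoretical mass = 8.04854 × 162.20 = 1305.47 g.
At 75.66% yield, actual mass of FeCl3 = 1305.47 × 0.7566 = 987.721 g.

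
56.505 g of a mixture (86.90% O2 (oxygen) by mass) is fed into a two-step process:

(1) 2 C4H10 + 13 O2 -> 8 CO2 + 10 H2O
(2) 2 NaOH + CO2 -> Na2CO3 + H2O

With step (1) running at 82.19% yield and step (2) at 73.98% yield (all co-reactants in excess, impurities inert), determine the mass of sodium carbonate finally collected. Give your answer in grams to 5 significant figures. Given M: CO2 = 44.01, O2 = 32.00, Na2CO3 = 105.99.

Pure O2 = 56.505 × 0.8690 = 49.1028 g.
n(O2) = 49.1028 / 32.00 = 1.53446 mol.
Step 1 (O2:CO2 = 13:8): theoretical n(CO2) = 0.944285 mol; at 82.19% yield, n(CO2) = 0.776108 mol.
Step 2 (CO2:Na2CO3 = 1:1): theoretical n(Na2CO3) = 0.776108 mol, so theoretical mass = 0.776108 × 105.99 = 82.2597 g.
At 73.98% yield, actual mass of Na2CO3 = 82.2597 × 0.7398 = 60.8557 g.

60.856 g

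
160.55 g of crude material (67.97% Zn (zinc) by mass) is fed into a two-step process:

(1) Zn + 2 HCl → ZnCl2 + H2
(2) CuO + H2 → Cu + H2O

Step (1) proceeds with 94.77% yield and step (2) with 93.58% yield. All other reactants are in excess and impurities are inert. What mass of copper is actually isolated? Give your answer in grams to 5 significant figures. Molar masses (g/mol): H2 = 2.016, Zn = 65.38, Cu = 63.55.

Pure Zn = 160.55 × 0.6797 = 109.126 g.
n(Zn) = 109.126 / 65.38 = 1.66910 mol.
Step 1 (Zn:H2 = 1:1): theoretical n(H2) = 1.66910 mol; at 94.77% yield, n(H2) = 1.58181 mol.
Step 2 (H2:Cu = 1:1): theoretical n(Cu) = 1.58181 mol, so theoretical mass = 1.58181 × 63.55 = 100.524 g.
At 93.58% yield, actual mass of Cu = 100.524 × 0.9358 = 94.0702 g.

94.070 g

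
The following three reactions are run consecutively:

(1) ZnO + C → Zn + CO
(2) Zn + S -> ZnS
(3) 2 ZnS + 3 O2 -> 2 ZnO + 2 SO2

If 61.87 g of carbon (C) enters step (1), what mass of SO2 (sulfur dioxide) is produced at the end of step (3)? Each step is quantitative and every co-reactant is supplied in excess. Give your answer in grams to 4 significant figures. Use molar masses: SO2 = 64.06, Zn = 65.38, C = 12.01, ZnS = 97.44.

330.0 g

n(C) = 61.87 / 12.01 = 5.1515 mol.
Reaction (1): C→Zn ratio 1:1 ⇒ n(Zn) = 5.1515 mol.
Reaction (2): Zn→ZnS ratio 1:1 ⇒ n(ZnS) = 5.1515 mol.
Reaction (3): ZnS→SO2 ratio 2:2 ⇒ n(SO2) = 5.1515 mol.
Mass of SO2 = 5.1515 × 64.06 = 330.01 g.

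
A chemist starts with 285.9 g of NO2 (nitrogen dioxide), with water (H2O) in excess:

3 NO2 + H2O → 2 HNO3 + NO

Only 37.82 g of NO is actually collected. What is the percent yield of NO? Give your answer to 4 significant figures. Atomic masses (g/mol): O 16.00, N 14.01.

M(NO2) = 14.01 + 2(16.00) = 46.01 g/mol.
M(NO) = 14.01 + 16.00 = 30.01 g/mol.
n(NO2) = 285.90 g / 46.01 g/mol = 6.2139 mol.
From the equation the NO2:NO mole ratio is 3:1, so n(NO) = 6.2139 × 1/3 = 2.0713 mol.
Mass of NO = 2.0713 mol × 30.01 g/mol = 62.159 g.
This is the theoretical yield. Percent yield = 37.82 g / 62.159 g × 100% = 60.844%.

60.84 %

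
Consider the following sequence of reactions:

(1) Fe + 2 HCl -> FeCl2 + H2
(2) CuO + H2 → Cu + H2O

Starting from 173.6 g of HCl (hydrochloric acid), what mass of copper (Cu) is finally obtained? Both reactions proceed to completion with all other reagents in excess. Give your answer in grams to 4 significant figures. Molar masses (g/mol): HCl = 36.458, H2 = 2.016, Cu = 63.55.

n(HCl) = 173.60 / 36.458 = 4.7616 mol.
Step 1 gives a 2:1 ratio of HCl to H2, so n(H2) = 2.3808 mol.
In step 2 the H2:Cu ratio is 1:1, so n(Cu) = 2.3808 mol.
Mass of Cu = 2.3808 × 63.55 = 151.30 g.

151.3 g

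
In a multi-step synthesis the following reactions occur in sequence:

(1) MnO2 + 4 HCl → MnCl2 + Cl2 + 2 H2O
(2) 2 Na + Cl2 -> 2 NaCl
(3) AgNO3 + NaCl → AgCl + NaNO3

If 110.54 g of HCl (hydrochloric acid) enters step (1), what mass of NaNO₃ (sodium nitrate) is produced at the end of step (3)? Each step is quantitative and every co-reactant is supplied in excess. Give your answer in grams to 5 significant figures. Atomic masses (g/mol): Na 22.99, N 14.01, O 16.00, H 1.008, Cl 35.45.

128.86 g

M(HCl) = 1.008 + 35.45 = 36.458 g/mol.
M(NaNO3) = 22.99 + 14.01 + 3(16.00) = 85.00 g/mol.
n(HCl) = 110.54 / 36.458 = 3.03198 mol.
Reaction (1): HCl→Cl2 ratio 4:1 ⇒ n(Cl2) = 0.757996 mol.
Reaction (2): Cl2→NaCl ratio 1:2 ⇒ n(NaCl) = 1.51599 mol.
Reaction (3): NaCl→NaNO3 ratio 1:1 ⇒ n(NaNO3) = 1.51599 mol.
Mass of NaNO3 = 1.51599 × 85.00 = 128.859 g.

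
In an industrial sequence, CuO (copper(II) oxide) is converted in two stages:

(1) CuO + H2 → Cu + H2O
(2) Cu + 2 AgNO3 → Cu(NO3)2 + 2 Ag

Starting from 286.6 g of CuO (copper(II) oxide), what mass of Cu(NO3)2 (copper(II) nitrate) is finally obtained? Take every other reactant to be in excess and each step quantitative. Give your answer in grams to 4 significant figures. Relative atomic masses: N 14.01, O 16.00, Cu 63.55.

675.8 g

M(CuO) = 63.55 + 16.00 = 79.55 g/mol.
M(Cu(NO3)2) = 63.55 + 2(14.01) + 6(16.00) = 187.57 g/mol.
n(CuO) = 286.60 / 79.55 = 3.6028 mol.
Step 1 gives a 1:1 ratio of CuO to Cu, so n(Cu) = 3.6028 mol.
In step 2 the Cu:Cu(NO3)2 ratio is 1:1, so n(Cu(NO3)2) = 3.6028 mol.
Mass of Cu(NO3)2 = 3.6028 × 187.57 = 675.77 g.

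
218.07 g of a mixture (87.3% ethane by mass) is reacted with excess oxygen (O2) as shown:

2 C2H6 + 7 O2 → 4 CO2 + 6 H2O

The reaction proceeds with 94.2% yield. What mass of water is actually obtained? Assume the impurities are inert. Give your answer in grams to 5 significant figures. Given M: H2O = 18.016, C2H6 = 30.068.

Pure C2H6 available = 218.07 g × 0.873 = 190.375 g.
n(C2H6) = 190.375 g / 30.068 g/mol = 6.33149 mol.
From the equation the C2H6:H2O mole ratio is 2:6, so n(H2O) = 6.33149 × 6/2 = 18.9945 mol.
Mass of H2O = 18.9945 mol × 18.016 g/mol = 342.204 g.
Actual mass collected = 342.204 g × 0.942 = 322.356 g.

322.36 g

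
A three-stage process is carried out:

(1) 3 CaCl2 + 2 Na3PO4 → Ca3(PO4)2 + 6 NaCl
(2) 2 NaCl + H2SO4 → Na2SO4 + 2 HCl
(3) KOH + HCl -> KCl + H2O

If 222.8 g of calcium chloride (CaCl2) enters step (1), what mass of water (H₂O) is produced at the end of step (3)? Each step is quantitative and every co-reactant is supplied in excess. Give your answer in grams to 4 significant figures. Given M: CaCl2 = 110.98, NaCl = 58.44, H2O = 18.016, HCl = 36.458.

n(CaCl2) = 222.8 / 110.98 = 2.0076 mol.
Reaction (1): CaCl2→NaCl ratio 3:6 ⇒ n(NaCl) = 4.0151 mol.
Reaction (2): NaCl→HCl ratio 2:2 ⇒ n(HCl) = 4.0151 mol.
Reaction (3): HCl→H2O ratio 1:1 ⇒ n(H2O) = 4.0151 mol.
Mass of H2O = 4.0151 × 18.016 = 72.337 g.

72.34 g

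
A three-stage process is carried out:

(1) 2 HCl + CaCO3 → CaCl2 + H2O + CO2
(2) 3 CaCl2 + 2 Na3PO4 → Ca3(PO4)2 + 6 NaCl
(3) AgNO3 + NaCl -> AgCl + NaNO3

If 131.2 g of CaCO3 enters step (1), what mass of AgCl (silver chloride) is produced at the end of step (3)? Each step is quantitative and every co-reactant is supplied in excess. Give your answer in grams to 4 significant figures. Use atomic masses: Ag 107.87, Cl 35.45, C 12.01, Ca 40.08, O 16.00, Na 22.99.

375.7 g

M(CaCO3) = 40.08 + 12.01 + 3(16.00) = 100.09 g/mol.
M(AgCl) = 107.87 + 35.45 = 143.32 g/mol.
n(CaCO3) = 131.2 / 100.09 = 1.3108 mol.
Reaction (1): CaCO3→CaCl2 ratio 1:1 ⇒ n(CaCl2) = 1.3108 mol.
Reaction (2): CaCl2→NaCl ratio 3:6 ⇒ n(NaCl) = 2.6216 mol.
Reaction (3): NaCl→AgCl ratio 1:1 ⇒ n(AgCl) = 2.6216 mol.
Mass of AgCl = 2.6216 × 143.32 = 375.73 g.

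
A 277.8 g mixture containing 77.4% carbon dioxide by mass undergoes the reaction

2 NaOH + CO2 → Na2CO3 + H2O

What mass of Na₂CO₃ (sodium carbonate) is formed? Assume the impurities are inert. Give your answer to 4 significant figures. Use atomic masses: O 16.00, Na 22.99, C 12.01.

517.8 g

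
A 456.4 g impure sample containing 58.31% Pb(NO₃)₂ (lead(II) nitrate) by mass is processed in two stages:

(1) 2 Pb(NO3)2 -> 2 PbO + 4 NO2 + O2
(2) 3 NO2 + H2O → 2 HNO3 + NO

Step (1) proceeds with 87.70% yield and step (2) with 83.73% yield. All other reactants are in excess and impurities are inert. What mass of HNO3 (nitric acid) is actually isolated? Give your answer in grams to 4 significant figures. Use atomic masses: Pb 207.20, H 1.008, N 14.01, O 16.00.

49.57 g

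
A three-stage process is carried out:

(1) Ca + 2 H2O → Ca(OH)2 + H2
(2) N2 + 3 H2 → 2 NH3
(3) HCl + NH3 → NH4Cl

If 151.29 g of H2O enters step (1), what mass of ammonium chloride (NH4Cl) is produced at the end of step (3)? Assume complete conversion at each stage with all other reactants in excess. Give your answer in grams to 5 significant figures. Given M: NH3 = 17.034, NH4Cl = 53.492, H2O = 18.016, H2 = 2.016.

n(H2O) = 151.29 / 18.016 = 8.39754 mol.
Reaction (1): H2O→H2 ratio 2:1 ⇒ n(H2) = 4.19877 mol.
Reaction (2): H2→NH3 ratio 3:2 ⇒ n(NH3) = 2.79918 mol.
Reaction (3): NH3→NH4Cl ratio 1:1 ⇒ n(NH4Cl) = 2.79918 mol.
Mass of NH4Cl = 2.79918 × 53.492 = 149.734 g.

149.73 g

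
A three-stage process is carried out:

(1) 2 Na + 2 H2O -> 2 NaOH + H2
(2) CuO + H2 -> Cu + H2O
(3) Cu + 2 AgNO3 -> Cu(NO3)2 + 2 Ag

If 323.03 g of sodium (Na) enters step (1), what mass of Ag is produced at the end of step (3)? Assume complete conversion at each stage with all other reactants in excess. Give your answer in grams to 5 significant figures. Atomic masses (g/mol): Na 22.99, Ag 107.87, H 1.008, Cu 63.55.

1515.7 g

M(Na) = 22.99 g/mol.
M(Ag) = 107.87 g/mol.
n(Na) = 323.03 / 22.99 = 14.0509 mol.
Reaction (1): Na→H2 ratio 2:1 ⇒ n(H2) = 7.02545 mol.
Reaction (2): H2→Cu ratio 1:1 ⇒ n(Cu) = 7.02545 mol.
Reaction (3): Cu→Ag ratio 1:2 ⇒ n(Ag) = 14.0509 mol.
Mass of Ag = 14.0509 × 107.87 = 1515.67 g.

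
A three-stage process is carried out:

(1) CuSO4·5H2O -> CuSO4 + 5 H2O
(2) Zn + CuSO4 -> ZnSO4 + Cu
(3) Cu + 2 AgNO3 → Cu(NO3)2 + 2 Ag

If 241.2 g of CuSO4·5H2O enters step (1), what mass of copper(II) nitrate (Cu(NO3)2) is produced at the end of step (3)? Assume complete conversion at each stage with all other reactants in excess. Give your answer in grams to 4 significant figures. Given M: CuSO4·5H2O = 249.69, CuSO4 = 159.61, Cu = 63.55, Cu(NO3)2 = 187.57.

181.2 g

n(CuSO4·5H2O) = 241.2 / 249.69 = 0.96600 mol.
Reaction (1): CuSO4·5H2O→CuSO4 ratio 1:1 ⇒ n(CuSO4) = 0.96600 mol.
Reaction (2): CuSO4→Cu ratio 1:1 ⇒ n(Cu) = 0.96600 mol.
Reaction (3): Cu→Cu(NO3)2 ratio 1:1 ⇒ n(Cu(NO3)2) = 0.96600 mol.
Mass of Cu(NO3)2 = 0.96600 × 187.57 = 181.19 g.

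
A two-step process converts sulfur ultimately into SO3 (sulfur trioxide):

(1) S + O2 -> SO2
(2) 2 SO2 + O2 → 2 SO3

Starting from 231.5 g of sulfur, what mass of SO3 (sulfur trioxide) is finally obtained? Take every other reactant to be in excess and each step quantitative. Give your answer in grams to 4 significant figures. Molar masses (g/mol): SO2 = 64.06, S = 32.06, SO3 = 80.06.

n(S) = 231.50 / 32.06 = 7.2208 mol.
Step 1 gives a 1:1 ratio of S to SO2, so n(SO2) = 7.2208 mol.
In step 2 the SO2:SO3 ratio is 2:2, so n(SO3) = 7.2208 mol.
Mass of SO3 = 7.2208 × 80.06 = 578.10 g.

578.1 g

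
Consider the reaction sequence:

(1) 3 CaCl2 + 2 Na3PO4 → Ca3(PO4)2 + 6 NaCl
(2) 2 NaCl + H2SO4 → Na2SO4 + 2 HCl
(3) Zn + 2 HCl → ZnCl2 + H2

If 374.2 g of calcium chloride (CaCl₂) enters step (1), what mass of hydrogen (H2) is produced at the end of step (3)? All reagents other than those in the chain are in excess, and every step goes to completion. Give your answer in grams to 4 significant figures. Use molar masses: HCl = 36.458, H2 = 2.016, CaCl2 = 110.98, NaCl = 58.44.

6.798 g

n(CaCl2) = 374.2 / 110.98 = 3.3718 mol.
Reaction (1): CaCl2→NaCl ratio 3:6 ⇒ n(NaCl) = 6.7436 mol.
Reaction (2): NaCl→HCl ratio 2:2 ⇒ n(HCl) = 6.7436 mol.
Reaction (3): HCl→H2 ratio 2:1 ⇒ n(H2) = 3.3718 mol.
Mass of H2 = 3.3718 × 2.016 = 6.7975 g.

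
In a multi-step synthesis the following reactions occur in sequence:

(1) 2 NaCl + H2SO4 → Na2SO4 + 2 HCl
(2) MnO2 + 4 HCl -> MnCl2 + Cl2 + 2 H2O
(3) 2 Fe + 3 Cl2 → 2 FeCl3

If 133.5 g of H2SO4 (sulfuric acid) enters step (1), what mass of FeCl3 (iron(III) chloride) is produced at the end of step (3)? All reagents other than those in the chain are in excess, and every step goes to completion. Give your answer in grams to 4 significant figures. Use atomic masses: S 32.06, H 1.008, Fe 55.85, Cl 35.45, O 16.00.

73.59 g

M(H2SO4) = 2(1.008) + 32.06 + 4(16.00) = 98.076 g/mol.
M(FeCl3) = 55.85 + 3(35.45) = 162.20 g/mol.
n(H2SO4) = 133.5 / 98.076 = 1.3612 mol.
Reaction (1): H2SO4→HCl ratio 1:2 ⇒ n(HCl) = 2.7224 mol.
Reaction (2): HCl→Cl2 ratio 4:1 ⇒ n(Cl2) = 0.68059 mol.
Reaction (3): Cl2→FeCl3 ratio 3:2 ⇒ n(FeCl3) = 0.45373 mol.
Mass of FeCl3 = 0.45373 × 162.20 = 73.595 g.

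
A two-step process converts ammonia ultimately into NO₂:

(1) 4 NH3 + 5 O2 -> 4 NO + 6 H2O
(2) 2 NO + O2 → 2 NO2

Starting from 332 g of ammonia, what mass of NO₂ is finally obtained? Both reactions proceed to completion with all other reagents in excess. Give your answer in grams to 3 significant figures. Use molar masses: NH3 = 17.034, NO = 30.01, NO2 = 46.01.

n(NH3) = 332.0 / 17.034 = 19.49 mol.
Step 1 gives a 4:4 ratio of NH3 to NO, so n(NO) = 19.49 mol.
In step 2 the NO:NO2 ratio is 2:2, so n(NO2) = 19.49 mol.
Mass of NO2 = 19.49 × 46.01 = 896.8 g.

897 g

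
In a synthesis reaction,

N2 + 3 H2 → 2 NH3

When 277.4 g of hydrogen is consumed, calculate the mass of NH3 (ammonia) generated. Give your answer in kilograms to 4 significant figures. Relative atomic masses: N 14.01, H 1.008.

1.563 kg

M(H2) = 2(1.008) = 2.016 g/mol.
M(NH3) = 14.01 + 3(1.008) = 17.034 g/mol.
n(H2) = 277.40 g / 2.016 g/mol = 137.60 mol.
From the equation the H2:NH3 mole ratio is 3:2, so n(NH3) = 137.60 × 2/3 = 91.733 mol.
Mass of NH3 = 91.733 mol × 17.034 g/mol = 1562.6 g.
Converting to kg: 1562.6 g = 1.563 kg.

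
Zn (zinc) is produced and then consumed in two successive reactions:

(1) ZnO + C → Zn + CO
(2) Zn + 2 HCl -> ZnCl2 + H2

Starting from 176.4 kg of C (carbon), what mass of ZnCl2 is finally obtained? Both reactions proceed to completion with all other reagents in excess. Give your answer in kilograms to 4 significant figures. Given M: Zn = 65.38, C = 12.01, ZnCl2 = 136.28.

2002 kg

176.4 kg = 176400 g.
n(C) = 176400 / 12.01 = 14688 mol.
Step 1 gives a 1:1 ratio of C to Zn, so n(Zn) = 14688 mol.
In step 2 the Zn:ZnCl2 ratio is 1:1, so n(ZnCl2) = 14688 mol.
Mass of ZnCl2 = 14688 × 136.28 = 2.0016 × 10^6 g = 2002 kg.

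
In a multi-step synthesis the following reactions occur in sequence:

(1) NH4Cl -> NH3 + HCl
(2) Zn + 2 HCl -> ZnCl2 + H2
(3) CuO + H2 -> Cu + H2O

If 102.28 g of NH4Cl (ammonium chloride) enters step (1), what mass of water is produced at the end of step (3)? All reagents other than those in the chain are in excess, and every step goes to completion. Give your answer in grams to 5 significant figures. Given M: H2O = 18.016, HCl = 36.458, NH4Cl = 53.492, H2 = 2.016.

n(NH4Cl) = 102.28 / 53.492 = 1.91206 mol.
Reaction (1): NH4Cl→HCl ratio 1:1 ⇒ n(HCl) = 1.91206 mol.
Reaction (2): HCl→H2 ratio 2:1 ⇒ n(H2) = 0.956031 mol.
Reaction (3): H2→H2O ratio 1:1 ⇒ n(H2O) = 0.956031 mol.
Mass of H2O = 0.956031 × 18.016 = 17.2239 g.

17.224 g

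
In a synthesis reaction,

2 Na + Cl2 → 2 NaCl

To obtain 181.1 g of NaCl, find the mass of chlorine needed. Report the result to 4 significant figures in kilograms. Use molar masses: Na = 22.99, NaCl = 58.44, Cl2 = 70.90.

0.1099 kg

n(NaCl) = 181.10 g / 58.44 g/mol = 3.0989 mol.
From the equation the NaCl:Cl2 mole ratio is 2:1, so n(Cl2) = 3.0989 × 1/2 = 1.5495 mol.
Mass of Cl2 = 1.5495 mol × 70.90 g/mol = 109.86 g.
Converting to kg: 109.86 g = 0.1099 kg.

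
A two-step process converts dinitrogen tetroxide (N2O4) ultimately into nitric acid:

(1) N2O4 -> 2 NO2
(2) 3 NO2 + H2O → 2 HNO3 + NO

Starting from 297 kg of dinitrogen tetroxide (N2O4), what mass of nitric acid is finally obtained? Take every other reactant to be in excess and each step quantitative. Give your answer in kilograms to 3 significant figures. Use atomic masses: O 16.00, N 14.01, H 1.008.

271 kg

M(N2O4) = 2(14.01) + 4(16.00) = 92.02 g/mol.
M(HNO3) = 1.008 + 14.01 + 3(16.00) = 63.018 g/mol.
297 kg = 297000 g.
n(N2O4) = 297000 / 92.02 = 3228 mol.
Step 1 gives a 1:2 ratio of N2O4 to NO2, so n(NO2) = 6455 mol.
In step 2 the NO2:HNO3 ratio is 3:2, so n(HNO3) = 4303 mol.
Mass of HNO3 = 4303 × 63.018 = 271200 g = 271 kg.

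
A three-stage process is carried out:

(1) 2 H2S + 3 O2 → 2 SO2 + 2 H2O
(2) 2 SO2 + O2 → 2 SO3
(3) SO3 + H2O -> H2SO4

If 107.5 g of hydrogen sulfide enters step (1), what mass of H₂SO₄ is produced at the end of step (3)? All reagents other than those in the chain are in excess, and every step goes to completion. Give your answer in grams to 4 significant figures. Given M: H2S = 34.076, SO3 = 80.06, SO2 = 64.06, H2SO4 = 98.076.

309.4 g

n(H2S) = 107.5 / 34.076 = 3.1547 mol.
Reaction (1): H2S→SO2 ratio 2:2 ⇒ n(SO2) = 3.1547 mol.
Reaction (2): SO2→SO3 ratio 2:2 ⇒ n(SO3) = 3.1547 mol.
Reaction (3): SO3→H2SO4 ratio 1:1 ⇒ n(H2SO4) = 3.1547 mol.
Mass of H2SO4 = 3.1547 × 98.076 = 309.40 g.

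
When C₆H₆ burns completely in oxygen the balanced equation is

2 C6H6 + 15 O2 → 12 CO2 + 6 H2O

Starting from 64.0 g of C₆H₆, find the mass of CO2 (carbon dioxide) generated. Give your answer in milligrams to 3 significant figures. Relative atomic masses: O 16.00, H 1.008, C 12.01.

M(C6H6) = 6(12.01) + 6(1.008) = 78.108 g/mol.
M(CO2) = 12.01 + 2(16.00) = 44.01 g/mol.
n(C6H6) = 64.00 g / 78.108 g/mol = 0.8194 mol.
From the equation the C6H6:CO2 mole ratio is 2:12, so n(CO2) = 0.8194 × 12/2 = 4.916 mol.
Mass of CO2 = 4.916 mol × 44.01 g/mol = 216.4 g.
Converting to mg: 216.4 g = 216000 mg.

216000 mg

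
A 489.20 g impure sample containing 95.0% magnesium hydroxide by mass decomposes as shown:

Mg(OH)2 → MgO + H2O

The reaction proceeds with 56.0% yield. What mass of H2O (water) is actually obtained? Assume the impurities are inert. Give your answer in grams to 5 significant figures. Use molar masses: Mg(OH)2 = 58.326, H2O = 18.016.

80.389 g

Pure Mg(OH)2 available = 489.20 g × 0.950 = 464.740 g.
n(Mg(OH)2) = 464.740 g / 58.326 g/mol = 7.96797 mol.
From the equation the Mg(OH)2:H2O mole ratio is 1:1, so n(H2O) = 7.96797 × 1/1 = 7.96797 mol.
Mass of H2O = 7.96797 mol × 18.016 g/mol = 143.551 g.
Actual mass collected = 143.551 g × 0.560 = 80.3886 g.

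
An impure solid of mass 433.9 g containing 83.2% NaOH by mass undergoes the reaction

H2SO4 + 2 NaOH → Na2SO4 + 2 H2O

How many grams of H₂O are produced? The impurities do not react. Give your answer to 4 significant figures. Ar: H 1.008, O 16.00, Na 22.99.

Mass of pure NaOH = 433.9 g × 0.832 = 361.00 g.
M(NaOH) = 22.99 + 16.00 + 1.008 = 39.998 g/mol.
M(H2O) = 2(1.008) + 16.00 = 18.016 g/mol.
n(NaOH) = 361.00 g / 39.998 g/mol = 9.0256 mol.
From the equation the NaOH:H2O mole ratio is 2:2, so n(H2O) = 9.0256 × 2/2 = 9.0256 mol.
Mass of H2O = 9.0256 mol × 18.016 g/mol = 162.60 g.

162.6 g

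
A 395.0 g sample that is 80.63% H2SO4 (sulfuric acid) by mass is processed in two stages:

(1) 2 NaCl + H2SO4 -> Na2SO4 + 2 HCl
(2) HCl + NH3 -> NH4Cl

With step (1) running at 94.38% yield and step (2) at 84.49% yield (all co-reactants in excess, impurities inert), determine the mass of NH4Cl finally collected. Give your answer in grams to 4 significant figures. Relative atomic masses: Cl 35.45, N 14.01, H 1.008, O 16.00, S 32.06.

277.0 g

Pure H2SO4 = 395.0 × 0.8063 = 318.49 g.
M(H2SO4) = 2(1.008) + 32.06 + 4(16.00) = 98.076 g/mol.
M(NH4Cl) = 14.01 + 4(1.008) + 35.45 = 53.492 g/mol.
n(H2SO4) = 318.49 / 98.076 = 3.2474 mol.
Step 1 (H2SO4:HCl = 1:2): theoretical n(HCl) = 6.4947 mol; at 94.38% yield, n(HCl) = 6.1297 mol.
Step 2 (HCl:NH4Cl = 1:1): theoretical n(NH4Cl) = 6.1297 mol, so theoretical mass = 6.1297 × 53.492 = 327.89 g.
At 84.49% yield, actual mass of NH4Cl = 327.89 × 0.8449 = 277.04 g.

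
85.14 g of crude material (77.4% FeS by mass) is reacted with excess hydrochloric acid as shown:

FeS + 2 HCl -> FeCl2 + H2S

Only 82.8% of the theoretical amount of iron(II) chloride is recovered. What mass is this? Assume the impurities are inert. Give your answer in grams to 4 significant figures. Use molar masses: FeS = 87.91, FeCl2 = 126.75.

78.67 g

Pure FeS available = 85.14 g × 0.774 = 65.898 g.
n(FeS) = 65.898 g / 87.91 g/mol = 0.74961 mol.
From the equation the FeS:FeCl2 mole ratio is 1:1, so n(FeCl2) = 0.74961 × 1/1 = 0.74961 mol.
Mass of FeCl2 = 0.74961 mol × 126.75 g/mol = 95.013 g.
Actual mass collected = 95.013 g × 0.828 = 78.671 g.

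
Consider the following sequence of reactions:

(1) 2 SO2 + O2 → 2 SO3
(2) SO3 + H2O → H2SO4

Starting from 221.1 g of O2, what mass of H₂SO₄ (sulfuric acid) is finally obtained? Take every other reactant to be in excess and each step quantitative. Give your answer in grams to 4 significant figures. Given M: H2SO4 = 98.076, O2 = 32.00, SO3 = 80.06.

n(O2) = 221.10 / 32.00 = 6.9094 mol.
Step 1 gives a 1:2 ratio of O2 to SO3, so n(SO3) = 13.819 mol.
In step 2 the SO3:H2SO4 ratio is 1:1, so n(H2SO4) = 13.819 mol.
Mass of H2SO4 = 13.819 × 98.076 = 1355.3 g.

1355 g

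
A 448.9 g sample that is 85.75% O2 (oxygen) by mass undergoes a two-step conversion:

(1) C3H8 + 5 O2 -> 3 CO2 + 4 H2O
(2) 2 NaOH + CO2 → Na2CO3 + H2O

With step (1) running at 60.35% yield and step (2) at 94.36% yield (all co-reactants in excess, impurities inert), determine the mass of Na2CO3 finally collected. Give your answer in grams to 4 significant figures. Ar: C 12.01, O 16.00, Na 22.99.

435.6 g

Pure O2 = 448.9 × 0.8575 = 384.93 g.
M(O2) = 2(16.00) = 32.00 g/mol.
M(Na2CO3) = 2(22.99) + 12.01 + 3(16.00) = 105.99 g/mol.
n(O2) = 384.93 / 32.00 = 12.029 mol.
Step 1 (O2:CO2 = 5:3): theoretical n(CO2) = 7.2175 mol; at 60.35% yield, n(CO2) = 4.3557 mol.
Step 2 (CO2:Na2CO3 = 1:1): theoretical n(Na2CO3) = 4.3557 mol, so theoretical mass = 4.3557 × 105.99 = 461.67 g.
At 94.36% yield, actual mass of Na2CO3 = 461.67 × 0.9436 = 435.63 g.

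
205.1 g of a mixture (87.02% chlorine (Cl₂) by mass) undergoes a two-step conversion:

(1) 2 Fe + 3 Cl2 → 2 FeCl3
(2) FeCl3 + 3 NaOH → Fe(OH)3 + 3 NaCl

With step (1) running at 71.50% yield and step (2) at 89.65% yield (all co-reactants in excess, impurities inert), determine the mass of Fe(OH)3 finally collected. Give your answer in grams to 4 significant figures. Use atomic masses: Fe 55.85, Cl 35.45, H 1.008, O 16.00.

Pure Cl2 = 205.1 × 0.8702 = 178.48 g.
M(Cl2) = 2(35.45) = 70.90 g/mol.
M(Fe(OH)3) = 55.85 + 3(16.00) + 3(1.008) = 106.874 g/mol.
n(Cl2) = 178.48 / 70.90 = 2.5173 mol.
Step 1 (Cl2:FeCl3 = 3:2): theoretical n(FeCl3) = 1.6782 mol; at 71.50% yield, n(FeCl3) = 1.1999 mol.
Step 2 (FeCl3:Fe(OH)3 = 1:1): theoretical n(Fe(OH)3) = 1.1999 mol, so theoretical mass = 1.1999 × 106.874 = 128.24 g.
At 89.65% yield, actual mass of Fe(OH)3 = 128.24 × 0.8965 = 114.97 g.

115.0 g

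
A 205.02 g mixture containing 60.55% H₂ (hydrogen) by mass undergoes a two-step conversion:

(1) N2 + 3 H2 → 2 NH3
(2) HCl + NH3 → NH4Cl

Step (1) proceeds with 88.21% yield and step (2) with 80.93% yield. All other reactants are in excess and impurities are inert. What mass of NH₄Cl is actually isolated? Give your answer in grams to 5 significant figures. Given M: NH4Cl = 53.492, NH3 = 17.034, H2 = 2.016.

Pure H2 = 205.02 × 0.6055 = 124.140 g.
n(H2) = 124.140 / 2.016 = 61.5772 mol.
Step 1 (H2:NH3 = 3:2): theoretical n(NH3) = 41.0515 mol; at 88.21% yield, n(NH3) = 36.2115 mol.
Step 2 (NH3:NH4Cl = 1:1): theoretical n(NH4Cl) = 36.2115 mol, so theoretical mass = 36.2115 × 53.492 = 1937.03 g.
At 80.93% yield, actual mass of NH4Cl = 1937.03 × 0.8093 = 1567.63 g.

1567.6 g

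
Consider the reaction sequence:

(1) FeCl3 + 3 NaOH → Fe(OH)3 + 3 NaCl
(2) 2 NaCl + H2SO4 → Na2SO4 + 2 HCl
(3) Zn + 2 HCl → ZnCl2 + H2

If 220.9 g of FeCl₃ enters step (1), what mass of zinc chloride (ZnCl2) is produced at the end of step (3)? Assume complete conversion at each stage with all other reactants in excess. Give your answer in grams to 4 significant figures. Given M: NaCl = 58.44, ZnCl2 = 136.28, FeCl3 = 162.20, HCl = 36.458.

278.4 g

n(FeCl3) = 220.9 / 162.20 = 1.3619 mol.
Reaction (1): FeCl3→NaCl ratio 1:3 ⇒ n(NaCl) = 4.0857 mol.
Reaction (2): NaCl→HCl ratio 2:2 ⇒ n(HCl) = 4.0857 mol.
Reaction (3): HCl→ZnCl2 ratio 2:1 ⇒ n(ZnCl2) = 2.0428 mol.
Mass of ZnCl2 = 2.0428 × 136.28 = 278.40 g.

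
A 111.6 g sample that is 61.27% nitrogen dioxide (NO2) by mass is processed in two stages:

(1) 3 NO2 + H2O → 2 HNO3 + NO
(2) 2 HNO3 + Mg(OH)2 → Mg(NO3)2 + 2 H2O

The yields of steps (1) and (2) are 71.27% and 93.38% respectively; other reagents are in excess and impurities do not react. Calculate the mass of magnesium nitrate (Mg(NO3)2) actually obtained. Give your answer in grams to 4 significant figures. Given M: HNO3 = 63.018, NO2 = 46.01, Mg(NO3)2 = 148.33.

48.90 g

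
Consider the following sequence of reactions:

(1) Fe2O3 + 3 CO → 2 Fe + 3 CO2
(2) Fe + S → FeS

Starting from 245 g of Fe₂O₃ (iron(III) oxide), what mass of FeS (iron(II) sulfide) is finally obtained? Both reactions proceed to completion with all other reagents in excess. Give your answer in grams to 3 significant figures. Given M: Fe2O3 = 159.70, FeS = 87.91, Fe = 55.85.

270 g

n(Fe2O3) = 245.0 / 159.70 = 1.534 mol.
Step 1 gives a 1:2 ratio of Fe2O3 to Fe, so n(Fe) = 3.068 mol.
In step 2 the Fe:FeS ratio is 1:1, so n(FeS) = 3.068 mol.
Mass of FeS = 3.068 × 87.91 = 269.7 g.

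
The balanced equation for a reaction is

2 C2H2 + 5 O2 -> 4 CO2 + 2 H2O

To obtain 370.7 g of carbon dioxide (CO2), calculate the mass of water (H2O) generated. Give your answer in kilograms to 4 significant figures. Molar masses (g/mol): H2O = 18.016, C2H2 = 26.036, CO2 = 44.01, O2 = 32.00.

n(CO2) = 370.70 g / 44.01 g/mol = 8.4231 mol.
From the equation the CO2:H2O mole ratio is 4:2, so n(H2O) = 8.4231 × 2/4 = 4.2115 mol.
Mass of H2O = 4.2115 mol × 18.016 g/mol = 75.875 g.
Converting to kg: 75.875 g = 0.07588 kg.

0.07588 kg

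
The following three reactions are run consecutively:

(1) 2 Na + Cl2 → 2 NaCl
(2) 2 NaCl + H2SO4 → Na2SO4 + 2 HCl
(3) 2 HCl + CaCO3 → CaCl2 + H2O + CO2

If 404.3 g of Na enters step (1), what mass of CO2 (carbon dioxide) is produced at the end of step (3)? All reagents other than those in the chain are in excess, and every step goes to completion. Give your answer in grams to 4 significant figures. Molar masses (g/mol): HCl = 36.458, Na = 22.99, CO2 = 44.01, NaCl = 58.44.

n(Na) = 404.3 / 22.99 = 17.586 mol.
Reaction (1): Na→NaCl ratio 2:2 ⇒ n(NaCl) = 17.586 mol.
Reaction (2): NaCl→HCl ratio 2:2 ⇒ n(HCl) = 17.586 mol.
Reaction (3): HCl→CO2 ratio 2:1 ⇒ n(CO2) = 8.7930 mol.
Mass of CO2 = 8.7930 × 44.01 = 386.98 g.

387.0 g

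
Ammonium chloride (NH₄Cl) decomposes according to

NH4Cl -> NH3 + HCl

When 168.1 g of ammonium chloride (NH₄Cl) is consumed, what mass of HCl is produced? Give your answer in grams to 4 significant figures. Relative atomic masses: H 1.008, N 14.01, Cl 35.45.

114.6 g

M(NH4Cl) = 14.01 + 4(1.008) + 35.45 = 53.492 g/mol.
M(HCl) = 1.008 + 35.45 = 36.458 g/mol.
n(NH4Cl) = 168.10 g / 53.492 g/mol = 3.1425 mol.
From the equation the NH4Cl:HCl mole ratio is 1:1, so n(HCl) = 3.1425 × 1/1 = 3.1425 mol.
Mass of HCl = 3.1425 mol × 36.458 g/mol = 114.57 g.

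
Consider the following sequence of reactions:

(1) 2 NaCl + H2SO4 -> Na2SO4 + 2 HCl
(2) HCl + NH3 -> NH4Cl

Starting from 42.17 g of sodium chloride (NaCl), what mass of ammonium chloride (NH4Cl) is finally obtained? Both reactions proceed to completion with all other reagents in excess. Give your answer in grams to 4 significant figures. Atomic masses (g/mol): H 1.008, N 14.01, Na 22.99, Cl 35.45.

38.60 g

M(NaCl) = 22.99 + 35.45 = 58.44 g/mol.
M(NH4Cl) = 14.01 + 4(1.008) + 35.45 = 53.492 g/mol.
n(NaCl) = 42.170 / 58.44 = 0.72159 mol.
Step 1 gives a 2:2 ratio of NaCl to HCl, so n(HCl) = 0.72159 mol.
In step 2 the HCl:NH4Cl ratio is 1:1, so n(NH4Cl) = 0.72159 mol.
Mass of NH4Cl = 0.72159 × 53.492 = 38.600 g.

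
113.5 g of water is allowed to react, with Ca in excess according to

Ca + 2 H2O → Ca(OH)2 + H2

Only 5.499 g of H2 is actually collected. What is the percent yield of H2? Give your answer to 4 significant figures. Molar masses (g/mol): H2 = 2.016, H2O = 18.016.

n(H2O) = 113.50 g / 18.016 g/mol = 6.3000 mol.
From the equation the H2O:H2 mole ratio is 2:1, so n(H2) = 6.3000 × 1/2 = 3.1500 mol.
Mass of H2 = 3.1500 mol × 2.016 g/mol = 6.3504 g.
This is the theoretical yield. Percent yield = 5.499 g / 6.3504 g × 100% = 86.594%.

86.59 %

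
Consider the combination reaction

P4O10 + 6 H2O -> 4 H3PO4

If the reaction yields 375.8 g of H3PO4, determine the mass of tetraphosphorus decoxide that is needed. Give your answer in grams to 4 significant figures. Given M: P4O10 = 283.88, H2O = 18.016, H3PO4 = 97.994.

272.2 g

n(H3PO4) = 375.80 g / 97.994 g/mol = 3.8349 mol.
From the equation the H3PO4:P4O10 mole ratio is 4:1, so n(P4O10) = 3.8349 × 1/4 = 0.95873 mol.
Mass of P4O10 = 0.95873 mol × 283.88 g/mol = 272.16 g.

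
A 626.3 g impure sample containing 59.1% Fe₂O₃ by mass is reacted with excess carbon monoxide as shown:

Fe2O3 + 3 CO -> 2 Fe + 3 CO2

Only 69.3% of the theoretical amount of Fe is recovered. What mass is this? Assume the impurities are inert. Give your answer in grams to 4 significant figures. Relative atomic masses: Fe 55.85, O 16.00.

179.4 g

Pure Fe2O3 available = 626.3 g × 0.591 = 370.14 g.
M(Fe2O3) = 2(55.85) + 3(16.00) = 159.70 g/mol.
M(Fe) = 55.85 g/mol.
n(Fe2O3) = 370.14 g / 159.70 g/mol = 2.3177 mol.
From the equation the Fe2O3:Fe mole ratio is 1:2, so n(Fe) = 2.3177 × 2/1 = 4.6355 mol.
Mass of Fe = 4.6355 mol × 55.85 g/mol = 258.89 g.
Actual mass collected = 258.89 g × 0.693 = 179.41 g.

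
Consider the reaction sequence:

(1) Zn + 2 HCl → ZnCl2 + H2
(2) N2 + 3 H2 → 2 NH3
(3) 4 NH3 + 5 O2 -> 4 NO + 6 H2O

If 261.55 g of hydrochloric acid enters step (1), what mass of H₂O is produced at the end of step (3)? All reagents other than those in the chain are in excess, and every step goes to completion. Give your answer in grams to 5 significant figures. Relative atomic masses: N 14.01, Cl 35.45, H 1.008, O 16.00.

64.623 g

M(HCl) = 1.008 + 35.45 = 36.458 g/mol.
M(H2O) = 2(1.008) + 16.00 = 18.016 g/mol.
n(HCl) = 261.55 / 36.458 = 7.17401 mol.
Reaction (1): HCl→H2 ratio 2:1 ⇒ n(H2) = 3.58700 mol.
Reaction (2): H2→NH3 ratio 3:2 ⇒ n(NH3) = 2.39134 mol.
Reaction (3): NH3→H2O ratio 4:6 ⇒ n(H2O) = 3.58700 mol.
Mass of H2O = 3.58700 × 18.016 = 64.6235 g.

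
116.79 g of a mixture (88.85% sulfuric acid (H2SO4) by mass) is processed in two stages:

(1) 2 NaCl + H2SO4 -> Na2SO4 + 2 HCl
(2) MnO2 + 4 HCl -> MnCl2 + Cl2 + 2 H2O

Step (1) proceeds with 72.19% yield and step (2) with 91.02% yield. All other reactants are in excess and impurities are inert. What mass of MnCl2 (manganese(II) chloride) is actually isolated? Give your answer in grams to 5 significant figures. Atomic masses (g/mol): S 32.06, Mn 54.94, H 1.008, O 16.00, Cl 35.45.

Pure H2SO4 = 116.79 × 0.8885 = 103.768 g.
M(H2SO4) = 2(1.008) + 32.06 + 4(16.00) = 98.076 g/mol.
M(MnCl2) = 54.94 + 2(35.45) = 125.84 g/mol.
n(H2SO4) = 103.768 / 98.076 = 1.05804 mol.
Step 1 (H2SO4:HCl = 1:2): theoretical n(HCl) = 2.11607 mol; at 72.19% yield, n(HCl) = 1.52759 mol.
Step 2 (HCl:MnCl2 = 4:1): theoretical n(MnCl2) = 0.381898 mol, so theoretical mass = 0.381898 × 125.84 = 48.0580 g.
At 91.02% yield, actual mass of MnCl2 = 48.0580 × 0.9102 = 43.7424 g.

43.742 g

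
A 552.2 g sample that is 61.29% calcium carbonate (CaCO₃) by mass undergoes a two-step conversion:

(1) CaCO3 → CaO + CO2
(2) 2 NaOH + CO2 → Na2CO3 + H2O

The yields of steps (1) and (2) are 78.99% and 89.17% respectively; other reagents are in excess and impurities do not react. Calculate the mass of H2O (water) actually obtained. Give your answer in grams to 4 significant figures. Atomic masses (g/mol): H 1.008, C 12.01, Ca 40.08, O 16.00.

Pure CaCO3 = 552.2 × 0.6129 = 338.44 g.
M(CaCO3) = 40.08 + 12.01 + 3(16.00) = 100.09 g/mol.
M(H2O) = 2(1.008) + 16.00 = 18.016 g/mol.
n(CaCO3) = 338.44 / 100.09 = 3.3814 mol.
Step 1 (CaCO3:CO2 = 1:1): theoretical n(CO2) = 3.3814 mol; at 78.99% yield, n(CO2) = 2.6710 mol.
Step 2 (CO2:H2O = 1:1): theoretical n(H2O) = 2.6710 mol, so theoretical mass = 2.6710 × 18.016 = 48.120 g.
At 89.17% yield, actual mass of H2O = 48.120 × 0.8917 = 42.909 g.

42.91 g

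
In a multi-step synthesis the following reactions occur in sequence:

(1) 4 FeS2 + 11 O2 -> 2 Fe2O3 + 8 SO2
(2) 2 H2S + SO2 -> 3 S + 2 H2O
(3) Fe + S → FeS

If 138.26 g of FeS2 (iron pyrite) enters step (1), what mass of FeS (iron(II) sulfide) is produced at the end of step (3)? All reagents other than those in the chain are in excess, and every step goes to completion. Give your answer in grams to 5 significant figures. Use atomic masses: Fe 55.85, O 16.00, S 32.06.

607.87 g

M(FeS2) = 55.85 + 2(32.06) = 119.97 g/mol.
M(FeS) = 55.85 + 32.06 = 87.91 g/mol.
n(FeS2) = 138.26 / 119.97 = 1.15245 mol.
Reaction (1): FeS2→SO2 ratio 4:8 ⇒ n(SO2) = 2.30491 mol.
Reaction (2): SO2→S ratio 1:3 ⇒ n(S) = 6.91473 mol.
Reaction (3): S→FeS ratio 1:1 ⇒ n(FeS) = 6.91473 mol.
Mass of FeS = 6.91473 × 87.91 = 607.874 g.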